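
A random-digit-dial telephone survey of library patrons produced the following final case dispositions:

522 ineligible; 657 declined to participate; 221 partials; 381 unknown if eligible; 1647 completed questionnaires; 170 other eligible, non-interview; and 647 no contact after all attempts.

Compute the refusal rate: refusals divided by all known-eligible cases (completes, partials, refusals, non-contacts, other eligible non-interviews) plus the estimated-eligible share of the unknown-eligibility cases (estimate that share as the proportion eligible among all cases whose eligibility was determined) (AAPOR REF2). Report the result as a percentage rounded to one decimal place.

17.9%

Numerator = 657
Known eligible = 1647 + 221 + 657 + 647 + 170 = 3342
e = 3342 / (3342 + 522) = 3342 / 3864 = 0.8649
Eligible share of unknowns = 0.8649 × 381 = 329.53
Denominator = 3342 + 329.53 = 3671.53
REF2 = 657 / 3671.53 = 0.1789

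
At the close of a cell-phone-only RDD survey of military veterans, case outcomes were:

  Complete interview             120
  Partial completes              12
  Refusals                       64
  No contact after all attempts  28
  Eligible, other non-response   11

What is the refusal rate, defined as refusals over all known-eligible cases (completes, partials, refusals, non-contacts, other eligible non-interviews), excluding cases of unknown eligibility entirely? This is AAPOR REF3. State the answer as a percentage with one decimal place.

27.2%

Num: 64
Base: 120 + 12 + 64 + 28 + 11 = 235
REF3 = 64 / 235 = 0.2723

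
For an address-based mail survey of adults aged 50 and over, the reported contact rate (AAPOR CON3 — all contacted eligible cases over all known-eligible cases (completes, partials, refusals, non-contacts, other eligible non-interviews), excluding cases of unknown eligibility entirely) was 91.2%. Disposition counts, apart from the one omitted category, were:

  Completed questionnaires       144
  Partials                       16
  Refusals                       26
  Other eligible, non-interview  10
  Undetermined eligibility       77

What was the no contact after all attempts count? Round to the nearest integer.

Top: 144 + 16 + 26 + 10 = 196
CON3 = 196 / D = 0.912
D = 196 / 0.912 = 214.9
Other denominator terms total 196
no contact after all attempts = 214.9 − 196 ≈ 19

19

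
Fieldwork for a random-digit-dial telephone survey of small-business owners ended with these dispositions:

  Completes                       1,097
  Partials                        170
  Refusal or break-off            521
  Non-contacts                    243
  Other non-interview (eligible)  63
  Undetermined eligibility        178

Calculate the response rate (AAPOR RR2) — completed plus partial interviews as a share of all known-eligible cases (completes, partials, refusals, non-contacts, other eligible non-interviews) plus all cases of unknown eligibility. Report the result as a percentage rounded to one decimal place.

55.8%

Numerator → 1097 + 170 = 1267
Denominator → 1097 + 170 + 521 + 243 + 63 + 178 = 2272
RR2 = 1267 / 2272 = 0.5577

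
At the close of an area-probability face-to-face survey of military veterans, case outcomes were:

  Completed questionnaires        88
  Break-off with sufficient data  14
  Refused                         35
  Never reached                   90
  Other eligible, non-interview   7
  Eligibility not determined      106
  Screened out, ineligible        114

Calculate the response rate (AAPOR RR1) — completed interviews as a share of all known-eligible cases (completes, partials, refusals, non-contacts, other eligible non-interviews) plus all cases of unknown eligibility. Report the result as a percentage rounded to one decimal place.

Numerator → 88
Base → 88 + 14 + 35 + 90 + 7 + 106 = 340
RR1 = 88 / 340 = 0.2588

25.9%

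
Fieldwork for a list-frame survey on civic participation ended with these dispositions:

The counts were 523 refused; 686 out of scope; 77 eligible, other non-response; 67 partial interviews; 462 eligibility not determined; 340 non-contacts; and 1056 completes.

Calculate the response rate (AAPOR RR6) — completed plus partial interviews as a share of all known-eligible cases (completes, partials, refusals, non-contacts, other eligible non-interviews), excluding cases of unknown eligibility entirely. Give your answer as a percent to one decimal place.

Top: 1056 + 67 = 1123
Denom: 1056 + 67 + 523 + 340 + 77 = 2063
RR6 = 1123 / 2063 = 0.5444

54.4%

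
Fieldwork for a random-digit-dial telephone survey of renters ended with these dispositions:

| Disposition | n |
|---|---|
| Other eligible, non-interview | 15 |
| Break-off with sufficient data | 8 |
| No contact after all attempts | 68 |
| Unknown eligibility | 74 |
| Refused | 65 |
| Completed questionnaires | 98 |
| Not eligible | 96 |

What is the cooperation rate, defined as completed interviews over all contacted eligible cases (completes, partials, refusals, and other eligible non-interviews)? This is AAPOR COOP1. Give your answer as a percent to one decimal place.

Top = 98
Denom = 98 + 8 + 65 + 15 = 186
COOP1 = 98 / 186 = 0.5269

52.7%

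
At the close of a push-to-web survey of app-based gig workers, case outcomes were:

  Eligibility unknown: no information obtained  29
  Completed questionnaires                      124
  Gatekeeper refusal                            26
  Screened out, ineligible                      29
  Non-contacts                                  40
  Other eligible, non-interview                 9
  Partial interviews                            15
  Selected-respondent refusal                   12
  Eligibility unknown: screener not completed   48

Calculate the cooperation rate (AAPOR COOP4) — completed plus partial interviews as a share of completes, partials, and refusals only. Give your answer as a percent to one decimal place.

78.5%

Refusal or break-off = 26 + 12 = 38
Unknown eligibility = 48 + 29 = 77
Numerator = 124 + 15 = 139
Denom = 124 + 15 + 38 = 177
COOP4 = 139 / 177 = 0.7853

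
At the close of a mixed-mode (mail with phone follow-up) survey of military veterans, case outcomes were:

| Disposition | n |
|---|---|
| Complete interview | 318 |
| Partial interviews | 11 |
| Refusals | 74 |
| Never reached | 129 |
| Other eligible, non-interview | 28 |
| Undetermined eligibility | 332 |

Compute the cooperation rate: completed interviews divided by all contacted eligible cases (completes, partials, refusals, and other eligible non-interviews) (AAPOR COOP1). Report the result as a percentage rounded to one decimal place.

73.8%

Numerator → 318
Base → 318 + 11 + 74 + 28 = 431
COOP1 = 318 / 431 = 0.7378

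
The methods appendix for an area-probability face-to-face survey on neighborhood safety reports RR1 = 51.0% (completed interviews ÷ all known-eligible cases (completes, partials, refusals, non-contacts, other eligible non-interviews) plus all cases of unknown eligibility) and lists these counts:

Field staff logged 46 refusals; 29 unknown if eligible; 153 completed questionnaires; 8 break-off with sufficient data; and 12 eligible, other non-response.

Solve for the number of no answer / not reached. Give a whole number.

RR1 = 153 / D = 0.510
D = 153 / 0.510 = 300.0
Other denominator terms total 248
no answer / not reached = 300.0 − 248 ≈ 52

52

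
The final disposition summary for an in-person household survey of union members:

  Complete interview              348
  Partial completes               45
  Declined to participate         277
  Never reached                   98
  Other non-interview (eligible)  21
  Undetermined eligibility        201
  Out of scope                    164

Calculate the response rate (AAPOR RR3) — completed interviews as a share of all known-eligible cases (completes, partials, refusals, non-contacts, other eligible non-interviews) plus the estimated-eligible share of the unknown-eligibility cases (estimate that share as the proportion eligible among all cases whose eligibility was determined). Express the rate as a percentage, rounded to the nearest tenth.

36.4%

Numerator = 348
Determined eligible = 348 + 45 + 277 + 98 + 21 = 789
e = 789 / (789 + 164) = 789 / 953 = 0.8279
Estimated eligible among unknowns = 0.8279 × 201 = 166.41
Base = 789 + 166.41 = 955.41
RR3 = 348 / 955.41 = 0.3642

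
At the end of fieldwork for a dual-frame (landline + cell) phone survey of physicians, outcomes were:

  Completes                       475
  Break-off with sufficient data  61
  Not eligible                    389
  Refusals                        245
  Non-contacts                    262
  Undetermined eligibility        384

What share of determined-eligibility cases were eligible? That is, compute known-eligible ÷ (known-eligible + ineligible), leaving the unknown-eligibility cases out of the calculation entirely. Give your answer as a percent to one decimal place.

Known eligible: 475 + 61 + 245 + 262 = 1043
e = 1043 / (1043 + 389) = 1043 / 1432 = 0.7284

72.8%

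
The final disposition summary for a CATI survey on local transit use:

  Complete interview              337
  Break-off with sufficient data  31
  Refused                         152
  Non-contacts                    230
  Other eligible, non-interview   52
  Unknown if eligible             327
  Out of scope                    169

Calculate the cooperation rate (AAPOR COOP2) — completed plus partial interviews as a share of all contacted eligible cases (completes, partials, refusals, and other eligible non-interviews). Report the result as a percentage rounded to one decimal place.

Num → 337 + 31 = 368
Denominator → 337 + 31 + 152 + 52 = 572
COOP2 = 368 / 572 = 0.6434

64.3%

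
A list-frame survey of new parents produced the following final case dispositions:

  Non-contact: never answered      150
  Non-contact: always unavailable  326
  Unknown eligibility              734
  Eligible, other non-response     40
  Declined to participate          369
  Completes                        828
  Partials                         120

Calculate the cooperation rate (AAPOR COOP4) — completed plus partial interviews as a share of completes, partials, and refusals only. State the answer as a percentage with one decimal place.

72.0%

No contact after all attempts = 150 + 326 = 476
Top = 828 + 120 = 948
Base = 828 + 120 + 369 = 1317
COOP4 = 948 / 1317 = 0.7198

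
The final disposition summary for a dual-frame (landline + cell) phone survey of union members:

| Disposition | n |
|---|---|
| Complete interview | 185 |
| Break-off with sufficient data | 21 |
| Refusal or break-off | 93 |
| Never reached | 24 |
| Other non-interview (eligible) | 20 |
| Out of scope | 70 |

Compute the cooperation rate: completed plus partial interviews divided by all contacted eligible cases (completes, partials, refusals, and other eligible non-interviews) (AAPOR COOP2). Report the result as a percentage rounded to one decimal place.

64.6%

Numerator → 185 + 21 = 206
Denom → 185 + 21 + 93 + 20 = 319
COOP2 = 206 / 319 = 0.6458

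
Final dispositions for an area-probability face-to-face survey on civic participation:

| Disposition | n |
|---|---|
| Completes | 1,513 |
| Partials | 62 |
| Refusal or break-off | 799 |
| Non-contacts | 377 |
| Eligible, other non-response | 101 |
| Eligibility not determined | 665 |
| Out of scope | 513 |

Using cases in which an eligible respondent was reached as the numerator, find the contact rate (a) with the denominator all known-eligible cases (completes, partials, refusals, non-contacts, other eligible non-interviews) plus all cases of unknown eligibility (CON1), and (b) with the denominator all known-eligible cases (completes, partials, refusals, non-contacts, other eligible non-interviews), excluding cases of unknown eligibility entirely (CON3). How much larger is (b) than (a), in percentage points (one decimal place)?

Top = 1513 + 62 + 799 + 101 = 2475
Denominator = 1513 + 62 + 799 + 377 + 101 + 665 = 3517
CON1 = 2475 / 3517 = 0.7037
Denominator = 1513 + 62 + 799 + 377 + 101 = 2852
CON3 = 2475 / 2852 = 0.8678
Difference = 86.78 − 70.37 = 16.41 percentage points

16.4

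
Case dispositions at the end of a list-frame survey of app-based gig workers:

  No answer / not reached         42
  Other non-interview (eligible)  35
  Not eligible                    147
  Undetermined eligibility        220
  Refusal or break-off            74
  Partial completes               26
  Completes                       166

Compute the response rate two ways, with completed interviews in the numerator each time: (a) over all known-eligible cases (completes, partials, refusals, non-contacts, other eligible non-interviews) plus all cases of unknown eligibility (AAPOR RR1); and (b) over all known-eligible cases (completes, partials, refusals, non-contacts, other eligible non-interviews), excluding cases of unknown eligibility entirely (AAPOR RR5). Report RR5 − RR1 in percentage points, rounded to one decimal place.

18.9

Numerator = 166
Denom = 166 + 26 + 74 + 42 + 35 + 220 = 563
RR1 = 166 / 563 = 0.2948
Denom = 166 + 26 + 74 + 42 + 35 = 343
RR5 = 166 / 343 = 0.4840
Difference = 48.40 − 29.48 = 18.92 percentage points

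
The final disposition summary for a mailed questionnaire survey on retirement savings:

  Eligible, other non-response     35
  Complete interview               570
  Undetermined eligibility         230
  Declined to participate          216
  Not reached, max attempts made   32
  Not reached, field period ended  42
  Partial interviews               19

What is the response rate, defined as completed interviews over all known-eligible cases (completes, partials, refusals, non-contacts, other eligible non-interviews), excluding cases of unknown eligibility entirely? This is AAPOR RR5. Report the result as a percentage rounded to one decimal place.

62.4%

Non-contacts = 42 + 32 = 74
Num = 570
Denom = 570 + 19 + 216 + 74 + 35 = 914
RR5 = 570 / 914 = 0.6236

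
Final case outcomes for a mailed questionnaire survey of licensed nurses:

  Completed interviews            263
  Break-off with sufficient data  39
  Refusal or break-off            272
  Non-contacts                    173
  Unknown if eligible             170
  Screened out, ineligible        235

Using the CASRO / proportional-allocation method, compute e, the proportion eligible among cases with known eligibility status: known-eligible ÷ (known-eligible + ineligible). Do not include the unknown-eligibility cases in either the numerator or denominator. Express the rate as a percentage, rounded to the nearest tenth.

76.1%

Eligible (known) → 263 + 39 + 272 + 173 = 747
e = 747 / (747 + 235) = 747 / 982 = 0.7607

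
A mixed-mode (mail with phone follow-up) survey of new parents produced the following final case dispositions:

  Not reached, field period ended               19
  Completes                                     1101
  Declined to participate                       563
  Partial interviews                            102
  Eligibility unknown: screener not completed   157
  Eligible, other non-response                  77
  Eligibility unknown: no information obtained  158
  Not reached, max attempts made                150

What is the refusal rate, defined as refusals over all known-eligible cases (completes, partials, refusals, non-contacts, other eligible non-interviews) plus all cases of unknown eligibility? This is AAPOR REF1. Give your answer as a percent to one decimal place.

Never reached = 19 + 150 = 169
Undetermined eligibility = 157 + 158 = 315
Num: 563
Denominator: 1101 + 102 + 563 + 169 + 77 + 315 = 2327
REF1 = 563 / 2327 = 0.2419

24.2%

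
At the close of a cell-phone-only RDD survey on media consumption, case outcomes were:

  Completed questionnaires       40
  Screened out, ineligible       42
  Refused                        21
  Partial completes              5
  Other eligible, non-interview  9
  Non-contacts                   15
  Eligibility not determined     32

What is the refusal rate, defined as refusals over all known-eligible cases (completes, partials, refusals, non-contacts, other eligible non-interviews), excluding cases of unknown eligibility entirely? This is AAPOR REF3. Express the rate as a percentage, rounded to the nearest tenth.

23.3%

Top = 21
Base = 40 + 5 + 21 + 15 + 9 = 90
REF3 = 21 / 90 = 0.2333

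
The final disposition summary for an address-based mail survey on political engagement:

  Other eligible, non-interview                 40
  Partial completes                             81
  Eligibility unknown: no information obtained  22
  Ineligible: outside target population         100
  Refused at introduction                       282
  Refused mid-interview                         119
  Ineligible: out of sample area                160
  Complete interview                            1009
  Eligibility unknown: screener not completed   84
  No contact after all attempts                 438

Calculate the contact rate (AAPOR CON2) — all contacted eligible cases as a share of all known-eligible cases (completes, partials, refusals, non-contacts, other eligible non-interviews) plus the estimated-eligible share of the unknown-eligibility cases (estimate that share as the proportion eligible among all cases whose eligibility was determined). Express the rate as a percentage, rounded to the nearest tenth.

74.2%

Declined to participate = 282 + 119 = 401
Eligibility not determined = 84 + 22 = 106
Screened out, ineligible = 100 + 160 = 260
Num = 1009 + 81 + 401 + 40 = 1531
Known eligible = 1009 + 81 + 401 + 438 + 40 = 1969
e = 1969 / (1969 + 260) = 1969 / 2229 = 0.8834
Eligible share of unknowns = 0.8834 × 106 = 93.64
Denominator = 1969 + 93.64 = 2062.64
CON2 = 1531 / 2062.64 = 0.7423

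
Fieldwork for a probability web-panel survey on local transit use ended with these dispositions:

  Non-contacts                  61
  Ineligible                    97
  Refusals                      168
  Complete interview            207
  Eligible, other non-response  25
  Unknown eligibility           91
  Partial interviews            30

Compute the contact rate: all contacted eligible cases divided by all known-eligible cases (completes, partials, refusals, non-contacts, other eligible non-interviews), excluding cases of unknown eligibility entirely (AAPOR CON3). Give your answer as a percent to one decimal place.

Num: 207 + 30 + 168 + 25 = 430
Base: 207 + 30 + 168 + 61 + 25 = 491
CON3 = 430 / 491 = 0.8758

87.6%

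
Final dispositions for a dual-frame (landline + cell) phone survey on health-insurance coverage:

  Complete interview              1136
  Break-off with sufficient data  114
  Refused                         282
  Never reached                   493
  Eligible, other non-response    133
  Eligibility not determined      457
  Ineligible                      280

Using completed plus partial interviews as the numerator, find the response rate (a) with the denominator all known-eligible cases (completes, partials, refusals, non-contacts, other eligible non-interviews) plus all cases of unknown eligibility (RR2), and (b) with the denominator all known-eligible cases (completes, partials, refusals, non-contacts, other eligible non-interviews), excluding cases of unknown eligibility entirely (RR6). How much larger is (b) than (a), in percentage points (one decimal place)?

Numerator → 1136 + 114 = 1250
Denominator → 1136 + 114 + 282 + 493 + 133 + 457 = 2615
RR2 = 1250 / 2615 = 0.4780
Denominator → 1136 + 114 + 282 + 493 + 133 = 2158
RR6 = 1250 / 2158 = 0.5792
Difference = 57.92 − 47.80 = 10.12 percentage points

10.1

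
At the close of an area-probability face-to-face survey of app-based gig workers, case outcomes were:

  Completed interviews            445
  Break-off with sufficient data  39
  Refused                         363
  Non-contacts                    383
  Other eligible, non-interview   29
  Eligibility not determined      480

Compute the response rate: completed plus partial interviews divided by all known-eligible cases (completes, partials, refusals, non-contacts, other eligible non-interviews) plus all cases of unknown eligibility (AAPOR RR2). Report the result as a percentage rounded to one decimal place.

Num → 445 + 39 = 484
Denominator → 445 + 39 + 363 + 383 + 29 + 480 = 1739
RR2 = 484 / 1739 = 0.2783

27.8%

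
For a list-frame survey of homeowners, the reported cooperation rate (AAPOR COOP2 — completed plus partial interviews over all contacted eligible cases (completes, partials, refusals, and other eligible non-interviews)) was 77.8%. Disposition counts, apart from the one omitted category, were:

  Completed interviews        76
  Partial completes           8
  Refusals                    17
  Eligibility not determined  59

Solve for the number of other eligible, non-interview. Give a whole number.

7

Num → 76 + 8 = 84
COOP2 = 84 / D = 0.778
D = 84 / 0.778 = 108.0
Other denominator terms total 101
other eligible, non-interview = 108.0 − 101 ≈ 7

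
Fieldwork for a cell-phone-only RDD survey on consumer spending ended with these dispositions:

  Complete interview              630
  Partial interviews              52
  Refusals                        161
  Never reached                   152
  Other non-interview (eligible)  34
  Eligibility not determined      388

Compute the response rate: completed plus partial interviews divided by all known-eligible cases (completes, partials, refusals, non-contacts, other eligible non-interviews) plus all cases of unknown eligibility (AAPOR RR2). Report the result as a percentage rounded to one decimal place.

Top: 630 + 52 = 682
Denominator: 630 + 52 + 161 + 152 + 34 + 388 = 1417
RR2 = 682 / 1417 = 0.4813

48.1%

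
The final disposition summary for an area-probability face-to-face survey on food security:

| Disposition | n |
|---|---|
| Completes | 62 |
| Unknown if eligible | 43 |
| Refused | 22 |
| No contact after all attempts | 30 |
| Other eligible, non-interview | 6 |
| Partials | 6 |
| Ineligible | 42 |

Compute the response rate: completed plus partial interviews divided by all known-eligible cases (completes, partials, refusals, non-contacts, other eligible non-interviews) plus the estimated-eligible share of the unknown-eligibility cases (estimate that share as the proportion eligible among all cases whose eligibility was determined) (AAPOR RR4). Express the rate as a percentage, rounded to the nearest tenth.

Num = 62 + 6 = 68
Determined eligible = 62 + 6 + 22 + 30 + 6 = 126
e = 126 / (126 + 42) = 126 / 168 = 0.7500
e × U = 0.7500 × 43 = 32.25
Denominator = 126 + 32.25 = 158.25
RR4 = 68 / 158.25 = 0.4297

43.0%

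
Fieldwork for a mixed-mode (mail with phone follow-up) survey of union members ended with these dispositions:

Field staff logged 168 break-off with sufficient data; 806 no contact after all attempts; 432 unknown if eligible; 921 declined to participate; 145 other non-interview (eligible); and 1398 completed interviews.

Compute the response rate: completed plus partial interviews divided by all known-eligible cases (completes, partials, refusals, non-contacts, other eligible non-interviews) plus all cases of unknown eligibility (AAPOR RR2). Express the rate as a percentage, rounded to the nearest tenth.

40.5%

Num = 1398 + 168 = 1566
Denom = 1398 + 168 + 921 + 806 + 145 + 432 = 3870
RR2 = 1566 / 3870 = 0.4047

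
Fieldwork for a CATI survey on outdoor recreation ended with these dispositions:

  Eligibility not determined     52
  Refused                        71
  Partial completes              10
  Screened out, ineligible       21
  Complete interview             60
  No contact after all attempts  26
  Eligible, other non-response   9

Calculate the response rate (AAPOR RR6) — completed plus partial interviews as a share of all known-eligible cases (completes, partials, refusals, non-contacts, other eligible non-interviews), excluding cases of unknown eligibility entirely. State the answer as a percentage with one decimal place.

39.8%

Numerator: 60 + 10 = 70
Denom: 60 + 10 + 71 + 26 + 9 = 176
RR6 = 70 / 176 = 0.3977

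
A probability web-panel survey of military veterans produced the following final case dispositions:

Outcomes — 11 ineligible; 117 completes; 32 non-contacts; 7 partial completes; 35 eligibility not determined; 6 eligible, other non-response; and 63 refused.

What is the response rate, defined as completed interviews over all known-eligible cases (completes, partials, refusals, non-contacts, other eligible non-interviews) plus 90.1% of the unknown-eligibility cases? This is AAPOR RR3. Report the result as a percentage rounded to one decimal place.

45.6%

Num: 117
Determined eligible: 117 + 7 + 63 + 32 + 6 = 225
Eligible share of unknowns: 0.9010 × 35 = 31.54
Base: 225 + 31.54 = 256.54
RR3 = 117 / 256.54 = 0.4561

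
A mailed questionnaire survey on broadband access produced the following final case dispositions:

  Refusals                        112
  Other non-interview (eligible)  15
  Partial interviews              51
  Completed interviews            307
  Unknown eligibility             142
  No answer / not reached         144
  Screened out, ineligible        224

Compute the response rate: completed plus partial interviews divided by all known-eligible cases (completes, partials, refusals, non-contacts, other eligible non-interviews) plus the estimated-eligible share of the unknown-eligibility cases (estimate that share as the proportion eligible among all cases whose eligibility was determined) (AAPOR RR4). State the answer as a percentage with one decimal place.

Numerator → 307 + 51 = 358
Known eligible → 307 + 51 + 112 + 144 + 15 = 629
e = 629 / (629 + 224) = 629 / 853 = 0.7374
e × U → 0.7374 × 142 = 104.71
Denominator → 629 + 104.71 = 733.71
RR4 = 358 / 733.71 = 0.4879

48.8%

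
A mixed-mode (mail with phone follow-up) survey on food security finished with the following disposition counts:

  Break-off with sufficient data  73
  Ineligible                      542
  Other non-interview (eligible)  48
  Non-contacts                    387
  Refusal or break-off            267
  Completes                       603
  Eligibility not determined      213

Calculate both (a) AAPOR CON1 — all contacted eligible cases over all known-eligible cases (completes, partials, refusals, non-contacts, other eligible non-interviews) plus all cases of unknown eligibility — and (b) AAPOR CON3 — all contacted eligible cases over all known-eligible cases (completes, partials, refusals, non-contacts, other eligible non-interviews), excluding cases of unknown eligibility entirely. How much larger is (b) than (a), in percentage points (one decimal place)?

9.6

Num: 603 + 73 + 267 + 48 = 991
Denominator: 603 + 73 + 267 + 387 + 48 + 213 = 1591
CON1 = 991 / 1591 = 0.6229
Denominator: 603 + 73 + 267 + 387 + 48 = 1378
CON3 = 991 / 1378 = 0.7192
Difference = 71.92 − 62.29 = 9.63 percentage points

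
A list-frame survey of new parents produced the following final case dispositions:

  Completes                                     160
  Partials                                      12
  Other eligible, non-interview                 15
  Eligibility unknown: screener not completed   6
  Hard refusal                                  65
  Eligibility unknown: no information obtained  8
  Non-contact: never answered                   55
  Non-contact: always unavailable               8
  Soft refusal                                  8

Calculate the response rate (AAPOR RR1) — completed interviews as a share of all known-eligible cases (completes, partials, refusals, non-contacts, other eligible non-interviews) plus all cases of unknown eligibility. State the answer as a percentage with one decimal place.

Refusals = 65 + 8 = 73
Never reached = 55 + 8 = 63
Unknown eligibility = 6 + 8 = 14
Numerator = 160
Base = 160 + 12 + 73 + 63 + 15 + 14 = 337
RR1 = 160 / 337 = 0.4748

47.5%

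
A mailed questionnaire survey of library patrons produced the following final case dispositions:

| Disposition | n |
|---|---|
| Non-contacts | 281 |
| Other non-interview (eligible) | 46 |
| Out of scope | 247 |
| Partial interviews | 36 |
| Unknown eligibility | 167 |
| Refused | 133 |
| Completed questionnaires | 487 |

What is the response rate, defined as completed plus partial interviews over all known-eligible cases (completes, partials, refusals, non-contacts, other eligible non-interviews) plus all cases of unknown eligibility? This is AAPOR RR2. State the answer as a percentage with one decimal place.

45.5%

Top: 487 + 36 = 523
Base: 487 + 36 + 133 + 281 + 46 + 167 = 1150
RR2 = 523 / 1150 = 0.4548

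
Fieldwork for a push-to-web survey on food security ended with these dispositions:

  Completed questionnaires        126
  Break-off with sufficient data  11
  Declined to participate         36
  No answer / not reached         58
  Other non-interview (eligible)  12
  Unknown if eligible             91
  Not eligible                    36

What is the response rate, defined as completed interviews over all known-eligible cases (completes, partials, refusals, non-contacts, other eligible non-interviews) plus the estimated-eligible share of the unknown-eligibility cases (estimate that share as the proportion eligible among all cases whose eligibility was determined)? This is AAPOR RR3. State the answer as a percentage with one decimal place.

39.1%

Num → 126
Known eligible → 126 + 11 + 36 + 58 + 12 = 243
e = 243 / (243 + 36) = 243 / 279 = 0.8710
Estimated eligible among unknowns → 0.8710 × 91 = 79.26
Base → 243 + 79.26 = 322.26
RR3 = 126 / 322.26 = 0.3910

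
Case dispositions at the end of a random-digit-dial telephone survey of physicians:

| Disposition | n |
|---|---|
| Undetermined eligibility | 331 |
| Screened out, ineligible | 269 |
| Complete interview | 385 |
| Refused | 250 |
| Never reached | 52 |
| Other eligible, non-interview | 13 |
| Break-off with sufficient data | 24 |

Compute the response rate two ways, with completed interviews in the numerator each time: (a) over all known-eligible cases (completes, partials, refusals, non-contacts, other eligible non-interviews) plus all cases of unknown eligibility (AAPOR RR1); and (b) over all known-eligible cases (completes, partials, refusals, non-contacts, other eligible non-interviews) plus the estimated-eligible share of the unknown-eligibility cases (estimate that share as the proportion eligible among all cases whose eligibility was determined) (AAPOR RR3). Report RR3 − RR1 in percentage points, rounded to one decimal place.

3.4

Numerator: 385
Denom: 385 + 24 + 250 + 52 + 13 + 331 = 1055
RR1 = 385 / 1055 = 0.3649
Eligible (known): 385 + 24 + 250 + 52 + 13 = 724
e = 724 / (724 + 269) = 724 / 993 = 0.7291
e × U: 0.7291 × 331 = 241.33
Denom: 724 + 241.33 = 965.33
RR3 = 385 / 965.33 = 0.3988
Difference = 39.88 − 36.49 = 3.39 percentage points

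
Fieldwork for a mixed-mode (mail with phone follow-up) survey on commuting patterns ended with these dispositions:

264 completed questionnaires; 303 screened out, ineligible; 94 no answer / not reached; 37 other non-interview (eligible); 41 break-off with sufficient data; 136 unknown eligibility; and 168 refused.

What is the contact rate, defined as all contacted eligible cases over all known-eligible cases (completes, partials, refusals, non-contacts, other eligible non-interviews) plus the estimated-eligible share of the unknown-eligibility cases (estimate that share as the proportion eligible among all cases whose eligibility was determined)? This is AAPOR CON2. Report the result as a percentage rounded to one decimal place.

73.4%

Numerator = 264 + 41 + 168 + 37 = 510
Determined eligible = 264 + 41 + 168 + 94 + 37 = 604
e = 604 / (604 + 303) = 604 / 907 = 0.6659
Eligible share of unknowns = 0.6659 × 136 = 90.56
Denom = 604 + 90.56 = 694.56
CON2 = 510 / 694.56 = 0.7343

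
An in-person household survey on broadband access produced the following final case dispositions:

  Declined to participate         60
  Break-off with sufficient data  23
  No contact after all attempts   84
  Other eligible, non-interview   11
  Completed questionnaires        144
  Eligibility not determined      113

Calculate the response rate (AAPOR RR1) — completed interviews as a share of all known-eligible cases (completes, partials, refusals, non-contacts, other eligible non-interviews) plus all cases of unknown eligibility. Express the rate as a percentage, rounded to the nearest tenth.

33.1%

Num → 144
Base → 144 + 23 + 60 + 84 + 11 + 113 = 435
RR1 = 144 / 435 = 0.3310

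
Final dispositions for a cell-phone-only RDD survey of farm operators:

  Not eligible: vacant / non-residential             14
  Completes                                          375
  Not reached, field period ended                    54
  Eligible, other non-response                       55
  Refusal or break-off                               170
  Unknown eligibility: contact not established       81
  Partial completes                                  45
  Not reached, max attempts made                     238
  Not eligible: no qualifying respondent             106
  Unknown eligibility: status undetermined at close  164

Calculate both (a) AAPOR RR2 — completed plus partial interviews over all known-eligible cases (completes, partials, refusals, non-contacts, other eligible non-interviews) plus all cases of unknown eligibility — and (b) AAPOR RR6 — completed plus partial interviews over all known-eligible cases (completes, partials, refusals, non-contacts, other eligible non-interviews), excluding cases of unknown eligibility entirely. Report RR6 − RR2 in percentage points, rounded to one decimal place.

9.3

No answer / not reached = 54 + 238 = 292
Unknown if eligible = 81 + 164 = 245
Screened out, ineligible = 106 + 14 = 120
Top = 375 + 45 = 420
Denominator = 375 + 45 + 170 + 292 + 55 + 245 = 1182
RR2 = 420 / 1182 = 0.3553
Denominator = 375 + 45 + 170 + 292 + 55 = 937
RR6 = 420 / 937 = 0.4482
Difference = 44.82 − 35.53 = 9.29 percentage points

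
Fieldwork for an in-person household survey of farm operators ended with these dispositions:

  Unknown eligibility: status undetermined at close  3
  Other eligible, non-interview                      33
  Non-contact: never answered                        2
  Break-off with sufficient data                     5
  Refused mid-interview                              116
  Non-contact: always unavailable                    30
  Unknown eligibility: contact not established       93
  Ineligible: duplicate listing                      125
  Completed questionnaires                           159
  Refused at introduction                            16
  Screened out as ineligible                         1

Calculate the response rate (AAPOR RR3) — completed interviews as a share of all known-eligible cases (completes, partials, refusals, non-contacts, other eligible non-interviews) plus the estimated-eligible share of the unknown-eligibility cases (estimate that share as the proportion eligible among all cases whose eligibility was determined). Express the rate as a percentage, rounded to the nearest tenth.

36.8%

Declined to participate = 16 + 116 = 132
No contact after all attempts = 2 + 30 = 32
Undetermined eligibility = 93 + 3 = 96
Ineligible = 1 + 125 = 126
Num → 159
Known eligible → 159 + 5 + 132 + 32 + 33 = 361
e = 361 / (361 + 126) = 361 / 487 = 0.7413
Estimated eligible among unknowns → 0.7413 × 96 = 71.16
Denom → 361 + 71.16 = 432.16
RR3 = 159 / 432.16 = 0.3679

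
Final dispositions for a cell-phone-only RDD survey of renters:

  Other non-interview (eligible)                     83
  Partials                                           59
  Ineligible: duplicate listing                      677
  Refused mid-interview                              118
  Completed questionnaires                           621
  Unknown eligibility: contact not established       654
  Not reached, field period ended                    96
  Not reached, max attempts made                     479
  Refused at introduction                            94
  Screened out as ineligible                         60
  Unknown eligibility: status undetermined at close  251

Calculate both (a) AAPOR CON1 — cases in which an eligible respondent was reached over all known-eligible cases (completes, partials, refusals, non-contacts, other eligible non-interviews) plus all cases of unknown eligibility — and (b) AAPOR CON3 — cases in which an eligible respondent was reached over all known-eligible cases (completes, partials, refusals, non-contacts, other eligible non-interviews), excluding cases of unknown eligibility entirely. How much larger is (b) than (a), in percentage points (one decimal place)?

23.2

Refused = 94 + 118 = 212
No answer / not reached = 96 + 479 = 575
Undetermined eligibility = 654 + 251 = 905
Screened out, ineligible = 60 + 677 = 737
Top → 621 + 59 + 212 + 83 = 975
Denominator → 621 + 59 + 212 + 575 + 83 + 905 = 2455
CON1 = 975 / 2455 = 0.3971
Denominator → 621 + 59 + 212 + 575 + 83 = 1550
CON3 = 975 / 1550 = 0.6290
Difference = 62.90 − 39.71 = 23.19 percentage points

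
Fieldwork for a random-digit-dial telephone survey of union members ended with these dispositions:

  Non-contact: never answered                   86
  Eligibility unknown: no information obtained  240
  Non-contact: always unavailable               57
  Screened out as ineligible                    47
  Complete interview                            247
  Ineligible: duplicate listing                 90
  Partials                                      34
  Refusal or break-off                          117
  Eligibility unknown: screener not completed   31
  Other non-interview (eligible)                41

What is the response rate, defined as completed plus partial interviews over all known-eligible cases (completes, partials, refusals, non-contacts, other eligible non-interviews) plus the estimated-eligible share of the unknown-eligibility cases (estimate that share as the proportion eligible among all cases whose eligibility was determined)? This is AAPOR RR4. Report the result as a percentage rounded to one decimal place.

Never reached = 86 + 57 = 143
Unknown if eligible = 31 + 240 = 271
Ineligible = 47 + 90 = 137
Top: 247 + 34 = 281
Eligible (known): 247 + 34 + 117 + 143 + 41 = 582
e = 582 / (582 + 137) = 582 / 719 = 0.8095
Estimated eligible among unknowns: 0.8095 × 271 = 219.37
Denom: 582 + 219.37 = 801.37
RR4 = 281 / 801.37 = 0.3506

35.1%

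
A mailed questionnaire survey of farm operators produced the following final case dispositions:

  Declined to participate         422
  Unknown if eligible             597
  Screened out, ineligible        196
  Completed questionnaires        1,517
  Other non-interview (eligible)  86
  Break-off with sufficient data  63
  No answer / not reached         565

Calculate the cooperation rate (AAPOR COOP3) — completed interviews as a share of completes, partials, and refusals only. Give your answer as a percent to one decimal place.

75.8%

Numerator → 1517
Base → 1517 + 63 + 422 = 2002
COOP3 = 1517 / 2002 = 0.7577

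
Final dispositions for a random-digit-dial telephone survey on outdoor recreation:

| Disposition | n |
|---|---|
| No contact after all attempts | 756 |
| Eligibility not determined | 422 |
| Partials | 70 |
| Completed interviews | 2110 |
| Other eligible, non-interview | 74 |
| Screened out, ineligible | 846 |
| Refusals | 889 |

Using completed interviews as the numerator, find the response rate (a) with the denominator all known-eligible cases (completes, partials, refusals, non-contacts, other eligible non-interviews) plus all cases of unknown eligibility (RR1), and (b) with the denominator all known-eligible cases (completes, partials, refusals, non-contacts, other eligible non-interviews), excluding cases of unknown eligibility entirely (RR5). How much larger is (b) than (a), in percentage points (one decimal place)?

Numerator → 2110
Denom → 2110 + 70 + 889 + 756 + 74 + 422 = 4321
RR1 = 2110 / 4321 = 0.4883
Denom → 2110 + 70 + 889 + 756 + 74 = 3899
RR5 = 2110 / 3899 = 0.5412
Difference = 54.12 − 48.83 = 5.29 percentage points

5.3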